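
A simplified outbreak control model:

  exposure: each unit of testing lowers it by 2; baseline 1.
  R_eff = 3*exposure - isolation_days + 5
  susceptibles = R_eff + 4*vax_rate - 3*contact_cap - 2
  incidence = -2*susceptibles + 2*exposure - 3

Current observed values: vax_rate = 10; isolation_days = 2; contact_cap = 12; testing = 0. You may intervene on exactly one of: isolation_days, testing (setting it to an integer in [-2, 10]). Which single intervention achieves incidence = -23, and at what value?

Intervening on isolation_days: with other inputs at their observed values, incidence = 2*isolation_days - 21. Solving for -23 gives isolation_days = -1, within [-2, 10].
Intervening on testing: incidence = 8*testing - 17. Reaching -23 requires testing = -3/4, not an integer.

set isolation_days = -1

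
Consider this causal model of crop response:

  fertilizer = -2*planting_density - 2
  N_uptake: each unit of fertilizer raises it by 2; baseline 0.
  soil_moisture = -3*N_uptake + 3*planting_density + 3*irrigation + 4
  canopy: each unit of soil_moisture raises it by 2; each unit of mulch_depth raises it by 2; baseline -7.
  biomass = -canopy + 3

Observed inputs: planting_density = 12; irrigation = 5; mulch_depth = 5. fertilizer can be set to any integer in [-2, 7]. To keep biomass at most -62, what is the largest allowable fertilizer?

fertilizer = 4

Intervening on fertilizer fixes its value directly, overriding its dependence on planting_density.
Substituting into the soil_moisture equation gives soil_moisture = -6*fertilizer + 55.
Substituting into the canopy equation gives canopy = -12*fertilizer + 113.
This gives biomass = 12*fertilizer - 110.
Require 12*fertilizer - 110 ≤ -62, so fertilizer ≤ 4.
The largest integer in [-2, 7] satisfying this is 4.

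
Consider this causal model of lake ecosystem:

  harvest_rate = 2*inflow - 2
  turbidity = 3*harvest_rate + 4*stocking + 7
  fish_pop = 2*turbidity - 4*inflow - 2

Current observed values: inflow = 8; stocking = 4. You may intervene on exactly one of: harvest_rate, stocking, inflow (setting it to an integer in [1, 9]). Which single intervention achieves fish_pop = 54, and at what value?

Intervening on harvest_rate: with other inputs at their observed values, fish_pop = 6*harvest_rate + 12. Solving for 54 gives harvest_rate = 7, within [1, 9].
Intervening on stocking: fish_pop = 8*stocking + 64. Reaching 54 requires stocking = -5/4, not an integer.
Intervening on inflow: fish_pop = 8*inflow + 32. Reaching 54 requires inflow = 11/4, not an integer.

set harvest_rate = 7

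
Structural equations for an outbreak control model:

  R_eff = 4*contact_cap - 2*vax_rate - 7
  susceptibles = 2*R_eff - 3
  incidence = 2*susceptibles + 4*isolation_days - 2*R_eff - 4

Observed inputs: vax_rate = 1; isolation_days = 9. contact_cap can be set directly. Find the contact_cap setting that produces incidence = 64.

contact_cap = 7

Substituting into the R_eff equation gives R_eff = 4*contact_cap - 9.
Substituting into the susceptibles equation gives susceptibles = 8*contact_cap - 21.
Substituting into the incidence equation gives incidence = 8*contact_cap + 8.
Solve 8*contact_cap + 8 = 64: contact_cap = (64 - 8) / 8 = 7.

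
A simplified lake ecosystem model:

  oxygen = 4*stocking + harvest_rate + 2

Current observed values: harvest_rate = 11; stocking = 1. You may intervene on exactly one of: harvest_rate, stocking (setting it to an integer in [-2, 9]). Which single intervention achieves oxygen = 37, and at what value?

Intervening on harvest_rate: oxygen = harvest_rate + 6. Reaching 37 requires harvest_rate = 31, outside [-2, 9].
Intervening on stocking: with other inputs at their observed values, oxygen = 4*stocking + 13. Solving for 37 gives stocking = 6, within [-2, 9].

set stocking = 6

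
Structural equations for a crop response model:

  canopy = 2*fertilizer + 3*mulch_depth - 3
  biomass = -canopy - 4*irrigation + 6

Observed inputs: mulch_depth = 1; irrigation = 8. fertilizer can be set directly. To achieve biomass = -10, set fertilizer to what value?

Substituting into the canopy equation gives canopy = 2*fertilizer.
Substituting into the biomass equation gives biomass = -2*fertilizer - 26.
Solve -2*fertilizer - 26 = -10: fertilizer = (-10 + 26) / -2 = -8.

fertilizer = -8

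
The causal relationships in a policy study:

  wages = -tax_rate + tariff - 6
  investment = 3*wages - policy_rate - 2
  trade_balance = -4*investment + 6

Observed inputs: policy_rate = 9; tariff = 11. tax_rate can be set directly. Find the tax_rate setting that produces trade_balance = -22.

Substituting into the wages equation gives wages = -tax_rate + 5.
Substituting into the investment equation gives investment = -3*tax_rate + 4.
trade_balance becomes 12*tax_rate - 10.
Solve 12*tax_rate - 10 = -22: tax_rate = (-22 + 10) / 12 = -1.

tax_rate = -1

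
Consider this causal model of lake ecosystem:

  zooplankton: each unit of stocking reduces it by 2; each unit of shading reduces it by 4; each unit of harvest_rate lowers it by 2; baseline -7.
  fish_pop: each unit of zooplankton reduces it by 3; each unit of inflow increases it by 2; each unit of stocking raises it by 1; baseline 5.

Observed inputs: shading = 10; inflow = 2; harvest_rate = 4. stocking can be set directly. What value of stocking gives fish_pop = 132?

stocking = -6

Substituting into the zooplankton equation gives zooplankton = -2*stocking - 55.
So fish_pop = 7*stocking + 174.
Solve 7*stocking + 174 = 132: stocking = (132 - 174) / 7 = -6.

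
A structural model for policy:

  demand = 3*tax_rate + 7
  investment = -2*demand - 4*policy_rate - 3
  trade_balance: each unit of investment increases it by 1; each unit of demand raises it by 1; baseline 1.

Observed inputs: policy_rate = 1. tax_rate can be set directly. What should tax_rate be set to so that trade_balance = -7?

tax_rate = -2

Substituting into the investment equation gives investment = -6*tax_rate - 21.
Substituting into the trade_balance equation gives trade_balance = -3*tax_rate - 13.
Solve -3*tax_rate - 13 = -7: tax_rate = (-7 + 13) / -3 = -2.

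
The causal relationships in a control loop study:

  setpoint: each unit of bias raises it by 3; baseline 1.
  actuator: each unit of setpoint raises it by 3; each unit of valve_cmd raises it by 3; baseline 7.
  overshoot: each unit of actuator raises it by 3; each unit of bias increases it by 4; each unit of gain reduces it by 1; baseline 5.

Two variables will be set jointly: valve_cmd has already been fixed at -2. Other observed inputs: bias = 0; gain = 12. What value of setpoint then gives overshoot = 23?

With valve_cmd held at -2:
Intervening on setpoint fixes its value directly, overriding its dependence on bias.
Substituting into the actuator equation gives actuator = 3*setpoint + 1.
So overshoot = 9*setpoint - 4.
Solve 9*setpoint - 4 = 23: setpoint = (23 + 4) / 9 = 3.

setpoint = 3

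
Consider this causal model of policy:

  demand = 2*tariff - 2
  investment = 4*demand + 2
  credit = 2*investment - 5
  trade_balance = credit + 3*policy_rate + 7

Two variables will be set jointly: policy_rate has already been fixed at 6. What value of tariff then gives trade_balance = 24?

tariff = 1

With policy_rate held at 6:
Substituting into the investment equation gives investment = 8*tariff - 6.
This gives credit = 16*tariff - 17.
So trade_balance = 16*tariff + 8.
Solve 16*tariff + 8 = 24: tariff = (24 - 8) / 16 = 1.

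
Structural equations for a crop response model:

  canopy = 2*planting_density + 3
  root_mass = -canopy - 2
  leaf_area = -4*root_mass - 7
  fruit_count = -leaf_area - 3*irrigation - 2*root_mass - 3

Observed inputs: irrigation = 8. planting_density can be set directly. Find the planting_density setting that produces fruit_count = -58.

planting_density = 7

Substituting into the root_mass equation gives root_mass = -2*planting_density - 5.
leaf_area becomes 8*planting_density + 13.
This gives fruit_count = -4*planting_density - 30.
Solve -4*planting_density - 30 = -58: planting_density = (-58 + 30) / -4 = 7.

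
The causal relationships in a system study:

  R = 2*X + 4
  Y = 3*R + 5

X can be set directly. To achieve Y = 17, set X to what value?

Substituting into the Y equation gives Y = 6*X + 17.
Solve 6*X + 17 = 17: X = (17 - 17) / 6 = 0.

X = 0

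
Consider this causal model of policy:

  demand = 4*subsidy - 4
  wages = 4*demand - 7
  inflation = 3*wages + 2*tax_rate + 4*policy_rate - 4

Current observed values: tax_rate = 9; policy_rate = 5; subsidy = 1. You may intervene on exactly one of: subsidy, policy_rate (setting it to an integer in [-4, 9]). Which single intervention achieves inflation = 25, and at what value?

set policy_rate = 8

Intervening on subsidy: inflation = 48*subsidy - 35. Reaching 25 requires subsidy = 5/4, not an integer.
Intervening on policy_rate: with other inputs at their observed values, inflation = 4*policy_rate - 7. Solving for 25 gives policy_rate = 8, within [-4, 9].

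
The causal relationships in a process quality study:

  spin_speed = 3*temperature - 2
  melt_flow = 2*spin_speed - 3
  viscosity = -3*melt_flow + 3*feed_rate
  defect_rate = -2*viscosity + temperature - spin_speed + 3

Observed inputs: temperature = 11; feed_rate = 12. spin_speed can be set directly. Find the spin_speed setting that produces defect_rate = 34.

spin_speed = 10

Intervening on spin_speed fixes its value directly, overriding its dependence on temperature.
Substituting into the viscosity equation gives viscosity = -6*spin_speed + 45.
So defect_rate = 11*spin_speed - 76.
Solve 11*spin_speed - 76 = 34: spin_speed = (34 + 76) / 11 = 10.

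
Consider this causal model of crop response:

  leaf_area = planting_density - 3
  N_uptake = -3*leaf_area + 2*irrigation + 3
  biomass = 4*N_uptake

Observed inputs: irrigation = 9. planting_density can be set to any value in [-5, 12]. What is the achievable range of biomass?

-24 to 180

Substituting into the N_uptake equation gives N_uptake = -3*planting_density + 30.
So biomass = -12*planting_density + 120.
Linear in planting_density, so extremes are at the endpoints: planting_density = -5 gives biomass = 180; planting_density = 12 gives biomass = -24.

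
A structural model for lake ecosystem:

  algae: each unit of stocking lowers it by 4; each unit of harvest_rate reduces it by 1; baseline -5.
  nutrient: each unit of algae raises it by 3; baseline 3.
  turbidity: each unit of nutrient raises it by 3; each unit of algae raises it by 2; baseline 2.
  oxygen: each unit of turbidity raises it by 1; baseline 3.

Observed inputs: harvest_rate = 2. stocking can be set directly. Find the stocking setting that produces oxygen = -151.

Substituting into the algae equation gives algae = -4*stocking - 7.
Substituting into the nutrient equation gives nutrient = -12*stocking - 18.
Substituting into the turbidity equation gives turbidity = -44*stocking - 66.
Substituting into the oxygen equation gives oxygen = -44*stocking - 63.
Solve -44*stocking - 63 = -151: stocking = (-151 + 63) / -44 = 2.

stocking = 2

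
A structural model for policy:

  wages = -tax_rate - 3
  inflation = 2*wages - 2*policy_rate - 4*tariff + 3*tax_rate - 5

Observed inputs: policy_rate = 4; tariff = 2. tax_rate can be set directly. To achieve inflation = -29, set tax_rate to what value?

Substituting into the inflation equation gives inflation = tax_rate - 27.
Solve tax_rate - 27 = -29: tax_rate = (-29 + 27) / 1 = -2.

tax_rate = -2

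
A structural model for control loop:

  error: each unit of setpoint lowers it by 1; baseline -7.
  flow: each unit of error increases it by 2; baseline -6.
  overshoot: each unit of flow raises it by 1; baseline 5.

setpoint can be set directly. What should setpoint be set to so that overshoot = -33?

Substituting into the flow equation gives flow = -2*setpoint - 20.
Substituting into the overshoot equation gives overshoot = -2*setpoint - 15.
Solve -2*setpoint - 15 = -33: setpoint = (-33 + 15) / -2 = 9.

setpoint = 9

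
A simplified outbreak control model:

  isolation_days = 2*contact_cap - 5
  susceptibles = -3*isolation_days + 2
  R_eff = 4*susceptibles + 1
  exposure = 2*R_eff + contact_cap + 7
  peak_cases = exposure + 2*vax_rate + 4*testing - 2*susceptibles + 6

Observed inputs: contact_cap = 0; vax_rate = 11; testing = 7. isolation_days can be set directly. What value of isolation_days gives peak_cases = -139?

isolation_days = 12

Intervening on isolation_days fixes its value directly, overriding its dependence on contact_cap.
Substituting into the R_eff equation gives R_eff = -12*isolation_days + 9.
Substituting into the exposure equation gives exposure = -24*isolation_days + 25.
peak_cases becomes -18*isolation_days + 77.
Solve -18*isolation_days + 77 = -139: isolation_days = (-139 - 77) / -18 = 12.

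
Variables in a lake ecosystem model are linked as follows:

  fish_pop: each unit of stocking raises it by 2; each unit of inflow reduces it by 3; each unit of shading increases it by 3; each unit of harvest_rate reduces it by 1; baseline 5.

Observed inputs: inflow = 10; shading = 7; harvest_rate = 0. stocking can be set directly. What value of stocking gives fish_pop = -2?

Substituting into the fish_pop equation gives fish_pop = 2*stocking - 4.
Solve 2*stocking - 4 = -2: stocking = (-2 + 4) / 2 = 1.

stocking = 1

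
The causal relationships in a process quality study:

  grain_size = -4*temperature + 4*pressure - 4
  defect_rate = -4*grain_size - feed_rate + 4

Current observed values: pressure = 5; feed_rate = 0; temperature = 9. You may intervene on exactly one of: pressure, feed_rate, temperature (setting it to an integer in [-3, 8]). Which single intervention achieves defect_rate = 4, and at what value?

Intervening on pressure: defect_rate = -16*pressure + 164. Reaching 4 requires pressure = 10, outside [-3, 8].
Intervening on feed_rate: defect_rate = -feed_rate + 84. Reaching 4 requires feed_rate = 80, outside [-3, 8].
Intervening on temperature: with other inputs at their observed values, defect_rate = 16*temperature - 60. Solving for 4 gives temperature = 4, within [-3, 8].

set temperature = 4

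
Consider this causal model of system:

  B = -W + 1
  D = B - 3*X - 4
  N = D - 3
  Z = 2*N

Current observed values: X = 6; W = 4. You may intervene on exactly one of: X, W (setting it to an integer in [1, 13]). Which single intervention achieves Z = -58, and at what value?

Intervening on X: Z = -6*X - 20. Reaching -58 requires X = 19/3, not an integer.
Intervening on W: with other inputs at their observed values, Z = -2*W - 48. Solving for -58 gives W = 5, within [1, 13].

set W = 5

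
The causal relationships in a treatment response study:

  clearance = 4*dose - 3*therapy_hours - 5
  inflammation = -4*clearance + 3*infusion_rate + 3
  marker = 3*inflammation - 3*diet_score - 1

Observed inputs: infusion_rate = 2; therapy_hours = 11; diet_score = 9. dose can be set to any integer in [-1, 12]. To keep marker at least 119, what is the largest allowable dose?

Substituting into the clearance equation gives clearance = 4*dose - 38.
So inflammation = -16*dose + 161.
So marker = -48*dose + 455.
Require -48*dose + 455 ≥ 119, so dose ≤ 7.
The largest integer in [-1, 12] satisfying this is 7.

dose = 7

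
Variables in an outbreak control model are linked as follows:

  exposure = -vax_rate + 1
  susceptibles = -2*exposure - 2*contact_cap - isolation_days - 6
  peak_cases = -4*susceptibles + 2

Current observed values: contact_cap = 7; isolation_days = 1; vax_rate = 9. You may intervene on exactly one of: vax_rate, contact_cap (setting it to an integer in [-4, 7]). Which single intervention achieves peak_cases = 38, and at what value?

Intervening on vax_rate: with other inputs at their observed values, peak_cases = -8*vax_rate + 94. Solving for 38 gives vax_rate = 7, within [-4, 7].
Intervening on contact_cap: peak_cases = 8*contact_cap - 34. Reaching 38 requires contact_cap = 9, outside [-4, 7].

set vax_rate = 7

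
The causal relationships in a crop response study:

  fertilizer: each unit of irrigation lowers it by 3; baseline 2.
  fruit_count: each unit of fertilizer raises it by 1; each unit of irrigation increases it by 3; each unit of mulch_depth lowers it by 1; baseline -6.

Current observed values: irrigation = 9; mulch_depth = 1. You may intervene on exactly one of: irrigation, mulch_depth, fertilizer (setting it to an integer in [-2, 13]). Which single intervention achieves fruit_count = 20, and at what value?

set fertilizer = 0

Intervening on irrigation: the paths from irrigation to fruit_count cancel (net effect zero), leaving fruit_count = -5; 20 is unreachable this way.
Intervening on mulch_depth: fruit_count = -mulch_depth - 4. Reaching 20 requires mulch_depth = -24, outside [-2, 13].
Intervening on fertilizer: with other inputs at their observed values, fruit_count = fertilizer + 20. Solving for 20 gives fertilizer = 0, within [-2, 13].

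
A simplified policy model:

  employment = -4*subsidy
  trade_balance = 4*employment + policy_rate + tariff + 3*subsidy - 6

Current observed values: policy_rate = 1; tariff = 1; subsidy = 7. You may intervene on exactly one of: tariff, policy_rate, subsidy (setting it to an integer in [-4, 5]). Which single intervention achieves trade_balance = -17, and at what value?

set subsidy = 1

Intervening on tariff: trade_balance = tariff - 96. Reaching -17 requires tariff = 79, outside [-4, 5].
Intervening on policy_rate: trade_balance = policy_rate - 96. Reaching -17 requires policy_rate = 79, outside [-4, 5].
Intervening on subsidy: with other inputs at their observed values, trade_balance = -13*subsidy - 4. Solving for -17 gives subsidy = 1, within [-4, 5].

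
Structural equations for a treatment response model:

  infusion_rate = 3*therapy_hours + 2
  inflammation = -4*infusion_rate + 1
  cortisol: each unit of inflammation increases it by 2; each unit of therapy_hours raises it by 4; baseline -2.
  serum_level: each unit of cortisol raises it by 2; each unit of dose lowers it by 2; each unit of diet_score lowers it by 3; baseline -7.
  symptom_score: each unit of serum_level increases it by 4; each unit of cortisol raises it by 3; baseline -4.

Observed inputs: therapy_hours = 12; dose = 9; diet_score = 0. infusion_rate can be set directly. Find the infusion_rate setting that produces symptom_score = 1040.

Intervening on infusion_rate fixes its value directly, overriding its dependence on therapy_hours.
Substituting into the cortisol equation gives cortisol = -8*infusion_rate + 48.
serum_level becomes -16*infusion_rate + 71.
So symptom_score = -88*infusion_rate + 424.
Solve -88*infusion_rate + 424 = 1040: infusion_rate = (1040 - 424) / -88 = -7.

infusion_rate = -7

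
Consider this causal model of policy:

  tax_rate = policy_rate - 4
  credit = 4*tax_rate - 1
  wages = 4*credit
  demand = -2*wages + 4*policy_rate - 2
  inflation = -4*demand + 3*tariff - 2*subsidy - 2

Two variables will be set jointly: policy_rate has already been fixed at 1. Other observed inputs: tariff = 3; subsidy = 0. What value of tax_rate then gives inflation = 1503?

With policy_rate held at 1:
Intervening on tax_rate fixes its value directly, overriding its dependence on policy_rate.
Substituting into the wages equation gives wages = 16*tax_rate - 4.
Substituting into the demand equation gives demand = -32*tax_rate + 10.
inflation becomes 128*tax_rate - 33.
Solve 128*tax_rate - 33 = 1503: tax_rate = (1503 + 33) / 128 = 12.

tax_rate = 12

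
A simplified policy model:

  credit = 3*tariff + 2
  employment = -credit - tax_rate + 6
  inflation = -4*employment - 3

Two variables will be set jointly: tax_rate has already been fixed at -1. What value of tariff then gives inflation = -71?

With tax_rate held at -1:
Substituting into the employment equation gives employment = -3*tariff + 5.
Substituting into the inflation equation gives inflation = 12*tariff - 23.
Solve 12*tariff - 23 = -71: tariff = (-71 + 23) / 12 = -4.

tariff = -4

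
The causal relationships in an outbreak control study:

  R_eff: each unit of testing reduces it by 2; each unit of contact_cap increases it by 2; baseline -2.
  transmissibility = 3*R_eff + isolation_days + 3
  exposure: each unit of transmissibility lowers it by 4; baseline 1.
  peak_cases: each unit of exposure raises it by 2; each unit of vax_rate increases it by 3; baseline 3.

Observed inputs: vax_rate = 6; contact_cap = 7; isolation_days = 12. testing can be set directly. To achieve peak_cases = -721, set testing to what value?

testing = -7

Substituting into the R_eff equation gives R_eff = -2*testing + 12.
So transmissibility = -6*testing + 51.
Substituting into the exposure equation gives exposure = 24*testing - 203.
Substituting into the peak_cases equation gives peak_cases = 48*testing - 385.
Solve 48*testing - 385 = -721: testing = (-721 + 385) / 48 = -7.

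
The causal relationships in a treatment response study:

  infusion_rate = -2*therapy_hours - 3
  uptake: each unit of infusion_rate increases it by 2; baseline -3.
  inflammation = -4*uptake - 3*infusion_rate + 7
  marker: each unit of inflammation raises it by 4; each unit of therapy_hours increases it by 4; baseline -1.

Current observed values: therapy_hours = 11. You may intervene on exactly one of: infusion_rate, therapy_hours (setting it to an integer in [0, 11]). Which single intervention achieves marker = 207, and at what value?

set therapy_hours = 0

Intervening on infusion_rate: marker = -44*infusion_rate + 119. Reaching 207 requires infusion_rate = -2, outside [0, 11].
Intervening on therapy_hours: with other inputs at their observed values, marker = 92*therapy_hours + 207. Solving for 207 gives therapy_hours = 0, within [0, 11].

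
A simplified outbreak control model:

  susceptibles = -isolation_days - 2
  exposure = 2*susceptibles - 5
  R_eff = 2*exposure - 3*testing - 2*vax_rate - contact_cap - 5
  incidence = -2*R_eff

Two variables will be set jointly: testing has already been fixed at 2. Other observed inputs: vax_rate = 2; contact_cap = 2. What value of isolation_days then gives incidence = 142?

isolation_days = 9

With testing held at 2:
Substituting into the exposure equation gives exposure = -2*isolation_days - 9.
This gives R_eff = -4*isolation_days - 35.
Substituting into the incidence equation gives incidence = 8*isolation_days + 70.
Solve 8*isolation_days + 70 = 142: isolation_days = (142 - 70) / 8 = 9.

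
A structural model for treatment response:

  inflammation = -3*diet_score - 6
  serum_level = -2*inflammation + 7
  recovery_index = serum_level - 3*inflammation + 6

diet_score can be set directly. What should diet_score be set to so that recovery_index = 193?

diet_score = 10

Substituting into the serum_level equation gives serum_level = 6*diet_score + 19.
Substituting into the recovery_index equation gives recovery_index = 15*diet_score + 43.
Solve 15*diet_score + 43 = 193: diet_score = (193 - 43) / 15 = 10.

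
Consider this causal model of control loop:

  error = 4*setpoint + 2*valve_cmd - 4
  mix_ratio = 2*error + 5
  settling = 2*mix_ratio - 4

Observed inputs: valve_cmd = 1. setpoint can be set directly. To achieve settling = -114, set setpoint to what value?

Substituting into the error equation gives error = 4*setpoint - 2.
Substituting into the mix_ratio equation gives mix_ratio = 8*setpoint + 1.
Substituting into the settling equation gives settling = 16*setpoint - 2.
Solve 16*setpoint - 2 = -114: setpoint = (-114 + 2) / 16 = -7.

setpoint = -7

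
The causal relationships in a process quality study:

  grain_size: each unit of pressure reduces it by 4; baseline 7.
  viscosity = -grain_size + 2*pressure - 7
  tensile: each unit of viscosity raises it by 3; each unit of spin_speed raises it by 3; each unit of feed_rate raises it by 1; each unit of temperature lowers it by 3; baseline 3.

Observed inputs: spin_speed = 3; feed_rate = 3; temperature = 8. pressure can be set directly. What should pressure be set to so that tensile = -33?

pressure = 1

Substituting into the viscosity equation gives viscosity = 6*pressure - 14.
Substituting into the tensile equation gives tensile = 18*pressure - 51.
Solve 18*pressure - 51 = -33: pressure = (-33 + 51) / 18 = 1.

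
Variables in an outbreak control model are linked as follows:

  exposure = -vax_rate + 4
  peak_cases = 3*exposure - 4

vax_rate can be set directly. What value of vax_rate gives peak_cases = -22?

vax_rate = 10

Substituting into the peak_cases equation gives peak_cases = -3*vax_rate + 8.
Solve -3*vax_rate + 8 = -22: vax_rate = (-22 - 8) / -3 = 10.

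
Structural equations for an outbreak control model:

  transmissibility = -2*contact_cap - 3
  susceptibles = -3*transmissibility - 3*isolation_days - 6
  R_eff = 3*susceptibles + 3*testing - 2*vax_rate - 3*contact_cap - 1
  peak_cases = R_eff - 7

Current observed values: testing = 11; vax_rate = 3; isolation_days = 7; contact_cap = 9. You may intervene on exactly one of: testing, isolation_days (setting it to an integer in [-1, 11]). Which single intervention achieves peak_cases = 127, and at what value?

set isolation_days = 4

Intervening on testing: peak_cases = 3*testing + 67. Reaching 127 requires testing = 20, outside [-1, 11].
Intervening on isolation_days: with other inputs at their observed values, peak_cases = -9*isolation_days + 163. Solving for 127 gives isolation_days = 4, within [-1, 11].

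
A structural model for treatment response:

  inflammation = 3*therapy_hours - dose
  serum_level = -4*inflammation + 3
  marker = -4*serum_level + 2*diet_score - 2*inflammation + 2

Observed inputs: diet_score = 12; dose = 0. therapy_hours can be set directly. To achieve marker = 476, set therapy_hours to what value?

Substituting into the inflammation equation gives inflammation = 3*therapy_hours.
So serum_level = -12*therapy_hours + 3.
Substituting into the marker equation gives marker = 42*therapy_hours + 14.
Solve 42*therapy_hours + 14 = 476: therapy_hours = (476 - 14) / 42 = 11.

therapy_hours = 11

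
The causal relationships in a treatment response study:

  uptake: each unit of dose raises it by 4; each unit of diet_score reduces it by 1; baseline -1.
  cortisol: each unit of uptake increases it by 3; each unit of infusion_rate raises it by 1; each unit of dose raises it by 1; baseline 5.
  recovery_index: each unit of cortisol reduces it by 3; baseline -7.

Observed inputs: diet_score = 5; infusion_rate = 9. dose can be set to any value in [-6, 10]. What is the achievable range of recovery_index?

Substituting into the uptake equation gives uptake = 4*dose - 6.
So cortisol = 13*dose - 4.
Substituting into the recovery_index equation gives recovery_index = -39*dose + 5.
Linear in dose, so extremes are at the endpoints: dose = -6 gives recovery_index = 239; dose = 10 gives recovery_index = -385.

-385 to 239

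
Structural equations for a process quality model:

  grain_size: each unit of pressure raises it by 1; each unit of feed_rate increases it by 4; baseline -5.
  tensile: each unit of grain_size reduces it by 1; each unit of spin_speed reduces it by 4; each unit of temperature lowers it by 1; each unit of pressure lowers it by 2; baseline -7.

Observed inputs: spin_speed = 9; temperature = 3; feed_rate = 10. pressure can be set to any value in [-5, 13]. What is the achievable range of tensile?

-120 to -66

Substituting into the grain_size equation gives grain_size = pressure + 35.
tensile becomes -3*pressure - 81.
Linear in pressure, so extremes are at the endpoints: pressure = -5 gives tensile = -66; pressure = 13 gives tensile = -120.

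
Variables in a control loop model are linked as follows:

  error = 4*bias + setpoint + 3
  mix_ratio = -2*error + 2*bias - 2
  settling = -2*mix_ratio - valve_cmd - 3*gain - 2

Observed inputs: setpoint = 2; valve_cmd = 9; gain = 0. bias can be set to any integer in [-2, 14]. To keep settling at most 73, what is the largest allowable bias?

Substituting into the error equation gives error = 4*bias + 5.
Substituting into the mix_ratio equation gives mix_ratio = -6*bias - 12.
Substituting into the settling equation gives settling = 12*bias + 13.
Require 12*bias + 13 ≤ 73, so bias ≤ 5.
The largest integer in [-2, 14] satisfying this is 5.

bias = 5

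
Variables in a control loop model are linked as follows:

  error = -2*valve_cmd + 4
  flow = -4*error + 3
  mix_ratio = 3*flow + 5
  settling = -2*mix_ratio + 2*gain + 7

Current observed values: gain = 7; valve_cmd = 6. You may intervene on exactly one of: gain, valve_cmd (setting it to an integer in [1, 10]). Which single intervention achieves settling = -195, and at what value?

Intervening on gain: with other inputs at their observed values, settling = 2*gain - 213. Solving for -195 gives gain = 9, within [1, 10].
Intervening on valve_cmd: settling = -48*valve_cmd + 89. Reaching -195 requires valve_cmd = 71/12, not an integer.

set gain = 9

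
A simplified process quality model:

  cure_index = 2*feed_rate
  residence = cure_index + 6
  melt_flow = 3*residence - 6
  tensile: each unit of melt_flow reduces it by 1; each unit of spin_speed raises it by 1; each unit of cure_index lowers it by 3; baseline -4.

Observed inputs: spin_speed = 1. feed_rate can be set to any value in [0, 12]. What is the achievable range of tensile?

Substituting into the residence equation gives residence = 2*feed_rate + 6.
Substituting into the melt_flow equation gives melt_flow = 6*feed_rate + 12.
So tensile = -12*feed_rate - 15.
Linear in feed_rate, so extremes are at the endpoints: feed_rate = 0 gives tensile = -15; feed_rate = 12 gives tensile = -159.

-159 to -15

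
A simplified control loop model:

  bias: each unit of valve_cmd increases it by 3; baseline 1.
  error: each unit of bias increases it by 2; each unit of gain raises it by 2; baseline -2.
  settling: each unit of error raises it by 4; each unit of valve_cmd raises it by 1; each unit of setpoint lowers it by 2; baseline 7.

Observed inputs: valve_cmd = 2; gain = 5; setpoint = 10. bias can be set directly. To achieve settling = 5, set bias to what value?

bias = -2

Intervening on bias fixes its value directly, overriding its dependence on valve_cmd.
Substituting into the error equation gives error = 2*bias + 8.
Substituting into the settling equation gives settling = 8*bias + 21.
Solve 8*bias + 21 = 5: bias = (5 - 21) / 8 = -2.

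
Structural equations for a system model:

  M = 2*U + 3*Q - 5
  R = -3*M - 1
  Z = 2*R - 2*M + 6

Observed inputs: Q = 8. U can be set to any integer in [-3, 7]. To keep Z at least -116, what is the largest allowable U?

Substituting into the M equation gives M = 2*U + 19.
So R = -6*U - 58.
So Z = -16*U - 148.
Require -16*U - 148 ≥ -116, so U ≤ -2.
The largest integer in [-3, 7] satisfying this is -2.

U = -2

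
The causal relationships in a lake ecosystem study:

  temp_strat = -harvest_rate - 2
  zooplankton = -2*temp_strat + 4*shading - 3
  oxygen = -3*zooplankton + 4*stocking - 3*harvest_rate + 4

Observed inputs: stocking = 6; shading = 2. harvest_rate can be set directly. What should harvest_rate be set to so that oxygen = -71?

Substituting into the zooplankton equation gives zooplankton = 2*harvest_rate + 9.
Substituting into the oxygen equation gives oxygen = -9*harvest_rate + 1.
Solve -9*harvest_rate + 1 = -71: harvest_rate = (-71 - 1) / -9 = 8.

harvest_rate = 8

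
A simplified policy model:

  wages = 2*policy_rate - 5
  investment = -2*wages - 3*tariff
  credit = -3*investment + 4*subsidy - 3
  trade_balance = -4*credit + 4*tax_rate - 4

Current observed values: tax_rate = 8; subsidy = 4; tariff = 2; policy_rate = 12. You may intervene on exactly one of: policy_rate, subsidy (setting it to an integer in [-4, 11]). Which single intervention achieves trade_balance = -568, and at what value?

set subsidy = 5

Intervening on policy_rate: trade_balance = -48*policy_rate + 24. Reaching -568 requires policy_rate = 37/3, not an integer.
Intervening on subsidy: with other inputs at their observed values, trade_balance = -16*subsidy - 488. Solving for -568 gives subsidy = 5, within [-4, 11].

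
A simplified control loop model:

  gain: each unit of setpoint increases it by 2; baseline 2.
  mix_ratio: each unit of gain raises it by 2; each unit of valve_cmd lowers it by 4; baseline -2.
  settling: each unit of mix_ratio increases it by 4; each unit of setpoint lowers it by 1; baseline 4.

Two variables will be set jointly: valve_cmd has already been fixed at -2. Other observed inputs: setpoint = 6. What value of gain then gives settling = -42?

With valve_cmd held at -2:
Intervening on gain fixes its value directly, overriding its dependence on setpoint.
Substituting into the mix_ratio equation gives mix_ratio = 2*gain + 6.
Substituting into the settling equation gives settling = 8*gain + 22.
Solve 8*gain + 22 = -42: gain = (-42 - 22) / 8 = -8.

gain = -8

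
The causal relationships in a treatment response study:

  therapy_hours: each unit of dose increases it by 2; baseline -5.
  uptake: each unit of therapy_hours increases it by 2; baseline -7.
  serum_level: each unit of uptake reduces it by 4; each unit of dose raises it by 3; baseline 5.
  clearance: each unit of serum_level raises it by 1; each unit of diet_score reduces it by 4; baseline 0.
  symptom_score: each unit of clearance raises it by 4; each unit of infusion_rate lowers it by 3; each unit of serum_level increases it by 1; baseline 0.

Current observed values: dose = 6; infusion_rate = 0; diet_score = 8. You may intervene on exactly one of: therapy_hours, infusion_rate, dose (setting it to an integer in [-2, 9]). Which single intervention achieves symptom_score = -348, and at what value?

set dose = 9

Intervening on therapy_hours: symptom_score = -40*therapy_hours + 127. Reaching -348 requires therapy_hours = 95/8, not an integer.
Intervening on infusion_rate: symptom_score = -3*infusion_rate - 153. Reaching -348 requires infusion_rate = 65, outside [-2, 9].
Intervening on dose: with other inputs at their observed values, symptom_score = -65*dose + 237. Solving for -348 gives dose = 9, within [-2, 9].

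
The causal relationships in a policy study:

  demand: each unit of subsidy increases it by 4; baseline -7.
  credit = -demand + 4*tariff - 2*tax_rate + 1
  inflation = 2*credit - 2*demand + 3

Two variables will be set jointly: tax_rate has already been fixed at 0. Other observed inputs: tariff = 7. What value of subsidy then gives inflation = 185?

subsidy = -6

With tax_rate held at 0:
Substituting into the credit equation gives credit = -4*subsidy + 36.
This gives inflation = -16*subsidy + 89.
Solve -16*subsidy + 89 = 185: subsidy = (185 - 89) / -16 = -6.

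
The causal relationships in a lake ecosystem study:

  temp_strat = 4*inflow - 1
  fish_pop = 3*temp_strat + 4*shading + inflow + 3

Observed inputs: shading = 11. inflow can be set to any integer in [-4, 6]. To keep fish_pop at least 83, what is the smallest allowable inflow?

Substituting into the fish_pop equation gives fish_pop = 13*inflow + 44.
Require 13*inflow + 44 ≥ 83, so inflow ≥ 3.
The smallest integer in [-4, 6] satisfying this is 3.

inflow = 3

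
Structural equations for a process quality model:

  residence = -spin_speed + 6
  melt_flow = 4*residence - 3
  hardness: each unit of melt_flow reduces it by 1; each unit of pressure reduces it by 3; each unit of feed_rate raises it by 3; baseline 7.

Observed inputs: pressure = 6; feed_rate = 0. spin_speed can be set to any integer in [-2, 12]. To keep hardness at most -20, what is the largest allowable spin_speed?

spin_speed = 3

Substituting into the melt_flow equation gives melt_flow = -4*spin_speed + 21.
hardness becomes 4*spin_speed - 32.
Require 4*spin_speed - 32 ≤ -20, so spin_speed ≤ 3.
The largest integer in [-2, 12] satisfying this is 3.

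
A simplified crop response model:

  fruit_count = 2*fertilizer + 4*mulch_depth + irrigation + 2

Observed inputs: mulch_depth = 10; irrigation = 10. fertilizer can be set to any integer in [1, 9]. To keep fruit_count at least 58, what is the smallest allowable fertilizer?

Substituting into the fruit_count equation gives fruit_count = 2*fertilizer + 52.
Require 2*fertilizer + 52 ≥ 58, so fertilizer ≥ 3.
The smallest integer in [1, 9] satisfying this is 3.

fertilizer = 3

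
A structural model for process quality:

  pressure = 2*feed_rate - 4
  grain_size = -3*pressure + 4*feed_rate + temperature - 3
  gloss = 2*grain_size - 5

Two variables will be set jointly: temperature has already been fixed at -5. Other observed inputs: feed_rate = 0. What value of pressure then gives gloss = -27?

With temperature held at -5:
Intervening on pressure fixes its value directly, overriding its dependence on feed_rate.
Substituting into the grain_size equation gives grain_size = -3*pressure - 8.
Substituting into the gloss equation gives gloss = -6*pressure - 21.
Solve -6*pressure - 21 = -27: pressure = (-27 + 21) / -6 = 1.

pressure = 1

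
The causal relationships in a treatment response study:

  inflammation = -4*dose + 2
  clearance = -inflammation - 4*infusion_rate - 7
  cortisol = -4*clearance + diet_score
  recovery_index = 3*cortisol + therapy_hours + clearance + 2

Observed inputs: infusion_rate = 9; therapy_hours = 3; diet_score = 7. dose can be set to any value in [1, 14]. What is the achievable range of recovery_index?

Substituting into the clearance equation gives clearance = 4*dose - 45.
Substituting into the cortisol equation gives cortisol = -16*dose + 187.
recovery_index becomes -44*dose + 521.
Linear in dose, so extremes are at the endpoints: dose = 1 gives recovery_index = 477; dose = 14 gives recovery_index = -95.

-95 to 477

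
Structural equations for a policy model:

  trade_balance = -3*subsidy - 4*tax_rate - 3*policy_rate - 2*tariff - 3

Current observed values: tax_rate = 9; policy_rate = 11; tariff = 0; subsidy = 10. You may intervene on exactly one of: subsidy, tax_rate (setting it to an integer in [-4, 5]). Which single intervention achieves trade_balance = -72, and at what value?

Intervening on subsidy: with other inputs at their observed values, trade_balance = -3*subsidy - 72. Solving for -72 gives subsidy = 0, within [-4, 5].
Intervening on tax_rate: trade_balance = -4*tax_rate - 66. Reaching -72 requires tax_rate = 3/2, not an integer.

set subsidy = 0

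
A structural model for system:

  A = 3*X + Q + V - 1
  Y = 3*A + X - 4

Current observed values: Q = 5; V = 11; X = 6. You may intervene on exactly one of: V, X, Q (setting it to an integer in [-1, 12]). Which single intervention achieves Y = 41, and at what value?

set X = 0

Intervening on V: Y = 3*V + 68. Reaching 41 requires V = -9, outside [-1, 12].
Intervening on X: with other inputs at their observed values, Y = 10*X + 41. Solving for 41 gives X = 0, within [-1, 12].
Intervening on Q: Y = 3*Q + 86. Reaching 41 requires Q = -15, outside [-1, 12].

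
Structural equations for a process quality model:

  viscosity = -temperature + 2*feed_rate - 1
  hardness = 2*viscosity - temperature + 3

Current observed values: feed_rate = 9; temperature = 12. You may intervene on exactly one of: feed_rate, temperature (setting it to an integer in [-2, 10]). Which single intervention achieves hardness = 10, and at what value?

set temperature = 9

Intervening on feed_rate: hardness = 4*feed_rate - 35. Reaching 10 requires feed_rate = 45/4, not an integer.
Intervening on temperature: with other inputs at their observed values, hardness = -3*temperature + 37. Solving for 10 gives temperature = 9, within [-2, 10].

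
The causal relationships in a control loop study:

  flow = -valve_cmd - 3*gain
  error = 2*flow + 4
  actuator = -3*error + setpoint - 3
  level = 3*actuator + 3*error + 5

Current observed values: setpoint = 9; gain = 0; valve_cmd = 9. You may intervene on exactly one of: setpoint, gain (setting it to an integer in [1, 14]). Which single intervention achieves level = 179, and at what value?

set gain = 2

Intervening on setpoint: level = 3*setpoint + 80. Reaching 179 requires setpoint = 33, outside [1, 14].
Intervening on gain: with other inputs at their observed values, level = 36*gain + 107. Solving for 179 gives gain = 2, within [1, 14].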